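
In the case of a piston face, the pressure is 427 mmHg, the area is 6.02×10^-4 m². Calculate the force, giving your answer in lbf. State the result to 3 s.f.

Rearranging P = F/A for F: F = P·A.
P = 427 mmHg = 56928 Pa; A = 6.02×10^-4 m².
F = 34.27 N
34.27 N × (1 lbf / 4.448 N) = 7.704 lbf

7.70 lbf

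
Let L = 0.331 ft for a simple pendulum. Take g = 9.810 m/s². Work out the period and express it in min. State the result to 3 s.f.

T is given directly by: T = 2π√(L/g).
L = 0.331 ft = 0.1009 m; g = 9.810 m/s².
T = 0.6372 s
0.6372 s × (1 min / 60.00 s) = 0.01062 min

0.0106 min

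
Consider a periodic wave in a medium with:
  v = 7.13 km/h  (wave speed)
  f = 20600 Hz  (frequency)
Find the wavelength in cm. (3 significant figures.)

0.00961 cm

Rearranging v = f·λ for λ: λ = v/f.
v = 7.13 km/h = 1.981 m/s; f = 20600 Hz.
λ = 9.614×10^-5 m
9.614×10^-5 m × (1 cm / 0.01000 m) = 0.009614 cm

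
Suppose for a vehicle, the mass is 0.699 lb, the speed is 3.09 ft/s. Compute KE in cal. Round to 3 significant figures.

0.0336 cal

Directly: KE = ½mv².
m = 0.699 lb = 0.3171 kg; v = 3.09 ft/s = 0.9418 m/s.
KE = 0.1406 J
0.1406 J × (1 cal / 4.184 J) = 0.03361 cal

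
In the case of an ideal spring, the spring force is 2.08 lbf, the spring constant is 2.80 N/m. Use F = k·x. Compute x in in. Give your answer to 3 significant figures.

130 in

Solving F = k·x for x: x = F/k.
F = 2.08 lbf = 9.252 N; k = 2.80 N/m.
x = 3.304 m
3.304 m × (1 in / 0.02540 m) = 130.1 in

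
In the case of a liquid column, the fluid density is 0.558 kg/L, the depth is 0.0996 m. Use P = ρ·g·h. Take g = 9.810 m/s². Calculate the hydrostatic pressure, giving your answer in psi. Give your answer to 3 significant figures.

0.0791 psi

Directly: P = ρgh.
ρ = 0.558 kg/L = 558.0 kg/m³; h = 0.0996 m; g = 9.810 m/s².
P = 545.2 Pa
545.2 Pa × (1 psi / 6895 Pa) = 0.07908 psi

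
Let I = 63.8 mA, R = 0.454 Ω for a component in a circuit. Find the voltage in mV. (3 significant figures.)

From Ohm's law: V = IR.
I = 63.8 mA = 0.06380 A; R = 0.454 Ω.
V = 0.02897 V
0.02897 V × (1 mV / 0.001000 V) = 28.97 mV

29.0 mV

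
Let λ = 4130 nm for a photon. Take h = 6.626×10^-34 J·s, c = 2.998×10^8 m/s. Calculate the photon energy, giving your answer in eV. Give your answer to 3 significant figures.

E is given directly by: E = hc/λ.
λ = 4130 nm = 4.130×10^-6 m; h = 6.626×10^-34 J·s; c = 2.998×10^8 m/s.
E = 4.810×10^-20 J  (the unit combination reduces to kg·m²/s² = J)
4.810×10^-20 J × (1 eV / 1.602×10^-19 J) = 0.3002 eV

0.300 eV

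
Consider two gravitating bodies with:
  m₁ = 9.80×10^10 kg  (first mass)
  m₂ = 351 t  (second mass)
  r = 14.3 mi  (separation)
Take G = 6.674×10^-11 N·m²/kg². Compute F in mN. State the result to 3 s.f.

4.33 mN

From Newton's law of gravitation: F = Gm₁m₂/r².
m₁ = 9.80×10^10 kg; m₂ = 351 t = 3.510×10^5 kg; r = 14.3 mi = 23014 m; G = 6.674×10^-11 N·m²/kg².
F = 0.004335 N
0.004335 N × (1 mN / 0.001000 N) = 4.335 mN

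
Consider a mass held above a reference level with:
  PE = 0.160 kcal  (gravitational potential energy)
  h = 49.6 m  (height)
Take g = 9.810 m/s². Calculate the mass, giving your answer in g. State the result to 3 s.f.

1380 g

Solving PE = m·g·h for m: m = PE/(g·h).
PE = 0.160 kcal = 669.4 J; h = 49.6 m; g = 9.810 m/s².
m = 1.376 kg
1.376 kg × (1 g / 0.001000 kg) = 1376 g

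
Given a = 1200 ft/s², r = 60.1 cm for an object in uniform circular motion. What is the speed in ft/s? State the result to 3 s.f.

48.6 ft/s

Solving a = v²/r for v: v = √(a·r).
a = 1200 ft/s² = 365.8 m/s²; r = 60.1 cm = 0.6010 m.
v = 14.83 m/s
14.83 m/s × (1 ft/s / 0.3048 m/s) = 48.64 ft/s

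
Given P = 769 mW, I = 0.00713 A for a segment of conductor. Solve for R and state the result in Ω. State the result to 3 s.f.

15100 Ω

Rearranging P = I²R for R: R = P/I².
P = 769 mW = 0.7690 W; I = 0.00713 A.
R = 15127 Ω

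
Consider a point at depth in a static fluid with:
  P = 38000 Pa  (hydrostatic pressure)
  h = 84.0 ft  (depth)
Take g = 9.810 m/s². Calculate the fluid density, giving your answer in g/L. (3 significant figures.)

Solving P = ρ·g·h for ρ: ρ = P/(g·h).
P = 38000 Pa; h = 84.0 ft = 25.60 m; g = 9.810 m/s².
ρ = 151.3 kg/m³
Since 1 g/L = 1 kg/m³, 151.3 g/L.

151 g/L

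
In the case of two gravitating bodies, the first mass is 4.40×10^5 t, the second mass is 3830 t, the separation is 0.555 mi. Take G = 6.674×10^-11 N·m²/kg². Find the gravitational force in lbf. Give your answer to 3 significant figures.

From Newton's law of gravitation: F = Gm₁m₂/r².
m₁ = 4.40×10^5 t = 4.400×10^8 kg; m₂ = 3830 t = 3.830×10^6 kg; r = 0.555 mi = 893.2 m; G = 6.674×10^-11 N·m²/kg².
F = 0.1410 N
0.1410 N × (1 lbf / 4.448 N) = 0.03169 lbf

0.0317 lbf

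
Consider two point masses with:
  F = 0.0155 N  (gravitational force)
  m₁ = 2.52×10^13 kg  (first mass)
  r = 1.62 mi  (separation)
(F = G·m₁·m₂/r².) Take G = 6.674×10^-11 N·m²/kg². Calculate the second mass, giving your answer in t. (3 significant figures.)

0.0626 t

From Newton's law of gravitation: m₂ = F·r²/(G·m₁).
F = 0.0155 N; m₁ = 2.52×10^13 kg; r = 1.62 mi = 2607 m; G = 6.674×10^-11 N·m²/kg².
m₂ = 62.64 kg
62.64 kg × (1 t / 1000 kg) = 0.06264 t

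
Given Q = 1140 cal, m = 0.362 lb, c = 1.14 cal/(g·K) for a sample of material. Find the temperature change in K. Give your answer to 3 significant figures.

Solving Q = m·c·ΔT for ΔT: ΔT = Q/(m·c).
Q = 1140 cal = 4770 J; m = 0.362 lb = 0.1642 kg; c = 1.14 cal/(g·K) = 4770 J/(kg·K).
ΔT = 6.090 K

6.09 K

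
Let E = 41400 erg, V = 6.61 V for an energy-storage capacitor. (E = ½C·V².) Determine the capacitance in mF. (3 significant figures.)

0.190 mF

Rearranging E = ½C·V² for C: C = 2E/V².
E = 41400 erg = 0.004140 J; V = 6.61 V.
C = 1.895×10^-4 F
1.895×10^-4 F × (1 mF / 0.001000 F) = 0.1895 mF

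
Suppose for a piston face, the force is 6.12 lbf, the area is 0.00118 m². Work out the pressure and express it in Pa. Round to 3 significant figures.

P is given directly by: P = F/A.
F = 6.12 lbf = 27.22 N; A = 0.00118 m².
P = 23070 Pa  (the unit combination reduces to kg/(m·s²) = Pa)

23100 Pa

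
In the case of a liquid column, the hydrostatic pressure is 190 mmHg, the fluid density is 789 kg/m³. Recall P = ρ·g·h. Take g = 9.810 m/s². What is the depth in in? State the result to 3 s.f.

129 in

Solving P = ρ·g·h for h: h = P/(ρ·g).
P = 190 mmHg = 25331 Pa; ρ = 789 kg/m³; g = 9.810 m/s².
h = 3.273 m
3.273 m × (1 in / 0.02540 m) = 128.8 in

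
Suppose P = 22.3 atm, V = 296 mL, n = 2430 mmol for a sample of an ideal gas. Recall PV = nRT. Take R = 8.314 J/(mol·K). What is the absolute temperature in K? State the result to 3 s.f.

33.1 K

From the ideal-gas law: T = PV/(nR).
P = 22.3 atm = 2.260×10^6 Pa; V = 296 mL = 2.960×10^-4 m³; n = 2430 mmol = 2.430 mol; R = 8.314 J/(mol·K).
T = 33.11 K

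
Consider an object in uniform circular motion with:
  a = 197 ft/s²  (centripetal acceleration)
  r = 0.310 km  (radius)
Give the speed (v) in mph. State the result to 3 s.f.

Solving a = v²/r for v: v = √(a·r).
a = 197 ft/s² = 60.05 m/s²; r = 0.310 km = 310.0 m.
v = 136.4 m/s
136.4 m/s × (1 mph / 0.4470 m/s) = 305.2 mph

305 mph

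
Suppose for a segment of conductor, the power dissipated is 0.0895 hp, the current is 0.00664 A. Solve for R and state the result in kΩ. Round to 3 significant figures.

1510 kΩ

Rearranging P = I²R for R: R = P/I².
P = 0.0895 hp = 66.74 W; I = 0.00664 A.
R = 1.514×10^6 Ω
1.514×10^6 Ω × (1 kΩ / 1000 Ω) = 1514 kΩ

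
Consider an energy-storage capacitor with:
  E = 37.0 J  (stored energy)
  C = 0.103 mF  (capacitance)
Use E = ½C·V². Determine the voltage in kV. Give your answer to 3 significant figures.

0.848 kV

Rearranging E = ½C·V² for V: V = √(2E/C).
E = 37.0 J; C = 0.103 mF = 1.030×10^-4 F.
V = 847.6 V  (the unit combination reduces to kg·m²/(A·s³) = V)
847.6 V × (1 kV / 1000 V) = 0.8476 kV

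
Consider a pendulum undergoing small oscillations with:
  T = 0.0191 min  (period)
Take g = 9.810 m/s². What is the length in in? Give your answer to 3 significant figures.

Solving T = 2π√(L/g) for L: L = g·(T/2π)².
T = 0.0191 min = 1.146 s; g = 9.810 m/s².
L = 0.3263 m
0.3263 m × (1 in / 0.02540 m) = 12.85 in

12.8 in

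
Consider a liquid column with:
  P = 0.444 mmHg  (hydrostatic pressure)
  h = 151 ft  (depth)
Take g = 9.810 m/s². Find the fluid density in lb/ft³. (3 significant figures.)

Rearranging: ρ = P/(g·h).
P = 0.444 mmHg = 59.19 Pa; h = 151 ft = 46.02 m; g = 9.810 m/s².
ρ = 0.1311 kg/m³
0.1311 kg/m³ × (1 lb/ft³ / 16.02 kg/m³) = 0.008185 lb/ft³

0.00818 lb/ft³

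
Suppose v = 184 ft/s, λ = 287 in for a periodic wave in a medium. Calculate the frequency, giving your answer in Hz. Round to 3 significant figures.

7.69 Hz

Rearranging v = f·λ for f: f = v/λ.
v = 184 ft/s = 56.08 m/s; λ = 287 in = 7.290 m.
f = 7.693 Hz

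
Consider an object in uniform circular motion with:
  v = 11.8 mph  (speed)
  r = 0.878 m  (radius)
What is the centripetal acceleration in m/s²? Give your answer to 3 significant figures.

31.7 m/s²

Directly: a = v²/r.
v = 11.8 mph = 5.275 m/s; r = 0.878 m.
a = 31.69 m/s²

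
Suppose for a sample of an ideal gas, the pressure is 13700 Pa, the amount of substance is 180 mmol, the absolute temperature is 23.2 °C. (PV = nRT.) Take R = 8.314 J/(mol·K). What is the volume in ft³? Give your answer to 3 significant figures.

1.14 ft³

From the ideal-gas law: V = nRT/P.
P = 13700 Pa; n = 180 mmol = 0.1800 mol; T = 23.2 °C = 296.3 K; R = 8.314 J/(mol·K).
V = 0.03237 m³
0.03237 m³ × (1 ft³ / 0.02832 m³) = 1.143 ft³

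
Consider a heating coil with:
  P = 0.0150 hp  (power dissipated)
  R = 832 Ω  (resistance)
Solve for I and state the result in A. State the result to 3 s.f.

Solving P = I²R for I: I = √(P/R).
P = 0.0150 hp = 11.19 W; R = 832 Ω.
I = 0.1159 A

0.116 A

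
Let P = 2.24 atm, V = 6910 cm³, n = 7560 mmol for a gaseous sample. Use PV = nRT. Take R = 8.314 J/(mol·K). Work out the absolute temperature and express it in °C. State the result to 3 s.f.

From the ideal-gas law: T = PV/(nR).
P = 2.24 atm = 2.270×10^5 Pa; V = 6910 cm³ = 0.006910 m³; n = 7560 mmol = 7.560 mol; R = 8.314 J/(mol·K).
T = 24.95 K
24.95 K − 273.15 = -248.2 °C

-248 °C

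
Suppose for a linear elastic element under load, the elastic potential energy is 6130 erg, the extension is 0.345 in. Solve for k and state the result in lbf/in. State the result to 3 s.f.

Rearranging: k = 2U/x².
U = 6130 erg = 6.130×10^-4 J; x = 0.345 in = 0.008763 m.
k = 15.97 N/m
15.97 N/m × (1 lbf/in / 175.1 N/m) = 0.09117 lbf/in

0.0912 lbf/in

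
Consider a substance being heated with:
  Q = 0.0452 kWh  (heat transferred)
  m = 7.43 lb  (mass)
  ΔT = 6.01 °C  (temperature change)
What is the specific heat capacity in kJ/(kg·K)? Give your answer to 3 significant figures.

Rearranging Q = m·c·ΔT for c: c = Q/(m·ΔT).
Q = 0.0452 kWh = 1.627×10^5 J; m = 7.43 lb = 3.370 kg; ΔT = 6.01 °C = 6.010 K.
c = 8034 J/(kg·K)
8034 J/(kg·K) × (1 kJ/(kg·K) / 1000 J/(kg·K)) = 8.034 kJ/(kg·K)

8.03 kJ/(kg·K)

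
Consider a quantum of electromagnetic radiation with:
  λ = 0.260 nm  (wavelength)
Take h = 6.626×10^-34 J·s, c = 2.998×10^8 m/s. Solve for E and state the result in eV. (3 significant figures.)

Directly: E = hc/λ.
λ = 0.260 nm = 2.600×10^-10 m; h = 6.626×10^-34 J·s; c = 2.998×10^8 m/s.
E = 7.640×10^-16 J  (the unit combination reduces to kg·m²/s² = J)
7.640×10^-16 J × (1 eV / 1.602×10^-19 J) = 4769 eV

4770 eV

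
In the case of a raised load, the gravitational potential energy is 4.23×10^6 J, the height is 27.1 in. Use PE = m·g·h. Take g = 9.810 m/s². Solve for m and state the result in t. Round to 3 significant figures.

Solving PE = m·g·h for m: m = PE/(g·h).
PE = 4.23×10^6 J; h = 27.1 in = 0.6883 m; g = 9.810 m/s².
m = 6.264×10^5 kg
6.264×10^5 kg × (1 t / 1000 kg) = 626.4 t

626 t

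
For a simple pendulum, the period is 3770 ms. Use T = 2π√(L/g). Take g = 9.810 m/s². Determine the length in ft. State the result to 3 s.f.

Rearranging: L = g·(T/2π)².
T = 3770 ms = 3.770 s; g = 9.810 m/s².
L = 3.532 m
3.532 m × (1 ft / 0.3048 m) = 11.59 ft

11.6 ft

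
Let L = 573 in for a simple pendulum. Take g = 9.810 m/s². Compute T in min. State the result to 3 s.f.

0.128 min

Directly: T = 2π√(L/g).
L = 573 in = 14.55 m; g = 9.810 m/s².
T = 7.653 s
7.653 s × (1 min / 60.00 s) = 0.1276 min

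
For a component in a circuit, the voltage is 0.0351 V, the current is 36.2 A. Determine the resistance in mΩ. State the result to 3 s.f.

Rearranging: R = V/I.
V = 0.0351 V; I = 36.2 A.
R = 9.696×10^-4 Ω
9.696×10^-4 Ω × (1 mΩ / 0.001000 Ω) = 0.9696 mΩ

0.970 mΩ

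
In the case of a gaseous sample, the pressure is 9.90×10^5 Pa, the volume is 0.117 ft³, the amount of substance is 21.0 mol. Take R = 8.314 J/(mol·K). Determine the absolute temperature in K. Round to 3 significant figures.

From the ideal-gas law: T = PV/(nR).
P = 9.90×10^5 Pa; V = 0.117 ft³ = 0.003313 m³; n = 21.0 mol; R = 8.314 J/(mol·K).
T = 18.79 K

18.8 K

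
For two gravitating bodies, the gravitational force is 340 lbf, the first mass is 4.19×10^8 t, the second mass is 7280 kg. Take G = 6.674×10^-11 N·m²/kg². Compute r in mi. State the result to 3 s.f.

From Newton's law of gravitation: r = √(G·m₁m₂/F).
F = 340 lbf = 1512 N; m₁ = 4.19×10^8 t = 4.190×10^11 kg; m₂ = 7280 kg; G = 6.674×10^-11 N·m²/kg².
r = 11.60 m
11.60 m × (1 mi / 1609 m) = 0.007209 mi

0.00721 mi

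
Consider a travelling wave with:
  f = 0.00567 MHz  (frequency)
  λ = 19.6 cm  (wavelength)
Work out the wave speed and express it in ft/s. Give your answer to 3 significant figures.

3650 ft/s

Directly: v = fλ.
f = 0.00567 MHz = 5670 Hz; λ = 19.6 cm = 0.1960 m.
v = 1111 m/s
1111 m/s × (1 ft/s / 0.3048 m/s) = 3646 ft/s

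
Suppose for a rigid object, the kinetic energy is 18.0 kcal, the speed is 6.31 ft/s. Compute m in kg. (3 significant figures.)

Rearranging KE = ½mv² for m: m = 2·KE/v².
KE = 18.0 kcal = 75312 J; v = 6.31 ft/s = 1.923 m/s.
m = 40720 kg

40700 kg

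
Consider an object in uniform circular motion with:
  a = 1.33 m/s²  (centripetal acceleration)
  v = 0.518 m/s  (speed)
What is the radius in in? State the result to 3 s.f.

7.94 in

Rearranging a = v²/r for r: r = v²/a.
a = 1.33 m/s²; v = 0.518 m/s.
r = 0.2017 m
0.2017 m × (1 in / 0.02540 m) = 7.943 in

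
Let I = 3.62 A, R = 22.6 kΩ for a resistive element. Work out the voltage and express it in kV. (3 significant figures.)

Directly: V = IR.
I = 3.62 A; R = 22.6 kΩ = 22600 Ω.
V = 81812 V  (the unit combination reduces to kg·m²/(A·s³) = V)
81812 V × (1 kV / 1000 V) = 81.81 kV

81.8 kV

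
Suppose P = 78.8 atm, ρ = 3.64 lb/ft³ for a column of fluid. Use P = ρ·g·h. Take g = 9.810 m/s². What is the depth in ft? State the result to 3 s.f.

45800 ft

Rearranging P = ρ·g·h for h: h = P/(ρ·g).
P = 78.8 atm = 7.984×10^6 Pa; ρ = 3.64 lb/ft³ = 58.31 kg/m³; g = 9.810 m/s².
h = 13959 m
13959 m × (1 ft / 0.3048 m) = 45797 ft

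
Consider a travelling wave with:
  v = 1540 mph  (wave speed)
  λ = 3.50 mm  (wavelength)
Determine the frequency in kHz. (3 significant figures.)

197 kHz

Rearranging: f = v/λ.
v = 1540 mph = 688.4 m/s; λ = 3.50 mm = 0.003500 m.
f = 1.967×10^5 Hz
1.967×10^5 Hz × (1 kHz / 1000 Hz) = 196.7 kHz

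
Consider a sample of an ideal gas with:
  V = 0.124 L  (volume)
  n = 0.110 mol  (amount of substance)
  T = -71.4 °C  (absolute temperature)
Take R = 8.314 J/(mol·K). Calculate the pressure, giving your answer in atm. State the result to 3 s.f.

P is given directly by: P = nRT/V.
V = 0.124 L = 1.240×10^-4 m³; n = 0.110 mol; T = -71.4 °C = 201.7 K; R = 8.314 J/(mol·K).
P = 1.488×10^6 Pa  (the unit combination reduces to kg/(m·s²) = Pa)
1.488×10^6 Pa × (1 atm / 1.013×10^5 Pa) = 14.69 atm

14.7 atm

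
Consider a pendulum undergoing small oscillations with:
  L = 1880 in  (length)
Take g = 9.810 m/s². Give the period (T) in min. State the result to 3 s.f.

Directly: T = 2π√(L/g).
L = 1880 in = 47.75 m; g = 9.810 m/s².
T = 13.86 s
13.86 s × (1 min / 60.00 s) = 0.2310 min

0.231 min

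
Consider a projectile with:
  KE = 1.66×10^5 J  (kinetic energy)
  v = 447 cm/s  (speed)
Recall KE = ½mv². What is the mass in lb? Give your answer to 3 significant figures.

36600 lb

Rearranging: m = 2·KE/v².
KE = 1.66×10^5 J; v = 447 cm/s = 4.470 m/s.
m = 16616 kg
16616 kg × (1 lb / 0.4536 kg) = 36632 lb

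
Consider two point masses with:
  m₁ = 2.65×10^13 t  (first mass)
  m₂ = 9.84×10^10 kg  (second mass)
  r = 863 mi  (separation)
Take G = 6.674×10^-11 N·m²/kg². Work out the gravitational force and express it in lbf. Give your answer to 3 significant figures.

20300 lbf

From Newton's law of gravitation: F = Gm₁m₂/r².
m₁ = 2.65×10^13 t = 2.650×10^16 kg; m₂ = 9.84×10^10 kg; r = 863 mi = 1.389×10^6 m; G = 6.674×10^-11 N·m²/kg².
F = 90221 N
90221 N × (1 lbf / 4.448 N) = 20282 lbf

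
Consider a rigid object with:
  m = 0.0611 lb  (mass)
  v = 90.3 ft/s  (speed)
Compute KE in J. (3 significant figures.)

KE is given directly by: KE = ½mv².
m = 0.0611 lb = 0.02771 kg; v = 90.3 ft/s = 27.52 m/s.
KE = 10.50 J  (the unit combination reduces to kg·m²/s² = J)

10.5 J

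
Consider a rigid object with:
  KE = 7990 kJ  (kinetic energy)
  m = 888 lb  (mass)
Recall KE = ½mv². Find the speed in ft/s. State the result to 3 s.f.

653 ft/s

Solving KE = ½mv² for v: v = √(2·KE/m).
KE = 7990 kJ = 7.990×10^6 J; m = 888 lb = 402.8 kg.
v = 199.2 m/s
199.2 m/s × (1 ft/s / 0.3048 m/s) = 653.5 ft/s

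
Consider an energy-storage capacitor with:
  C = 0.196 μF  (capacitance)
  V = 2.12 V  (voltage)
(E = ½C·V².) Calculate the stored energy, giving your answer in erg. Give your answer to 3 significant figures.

4.40 erg

E is given directly by: E = ½CV².
C = 0.196 μF = 1.960×10^-7 F; V = 2.12 V.
E = 4.405×10^-7 J
4.405×10^-7 J × (1 erg / 1.000×10^-7 J) = 4.405 erg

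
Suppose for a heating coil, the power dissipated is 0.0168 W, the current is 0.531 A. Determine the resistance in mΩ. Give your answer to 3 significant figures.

59.6 mΩ

Rearranging P = I²R for R: R = P/I².
P = 0.0168 W; I = 0.531 A.
R = 0.05958 Ω
0.05958 Ω × (1 mΩ / 0.001000 Ω) = 59.58 mΩ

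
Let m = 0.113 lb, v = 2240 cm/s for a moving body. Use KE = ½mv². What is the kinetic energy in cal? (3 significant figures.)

3.07 cal

Directly: KE = ½mv².
m = 0.113 lb = 0.05126 kg; v = 2240 cm/s = 22.40 m/s.
KE = 12.86 J
12.86 J × (1 cal / 4.184 J) = 3.073 cal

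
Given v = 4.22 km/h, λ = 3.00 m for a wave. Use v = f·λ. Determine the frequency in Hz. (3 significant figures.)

0.391 Hz

Rearranging: f = v/λ.
v = 4.22 km/h = 1.172 m/s; λ = 3.00 m.
f = 0.3907 Hz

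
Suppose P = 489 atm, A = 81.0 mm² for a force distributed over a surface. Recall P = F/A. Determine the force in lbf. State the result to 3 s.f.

902 lbf

Solving P = F/A for F: F = P·A.
P = 489 atm = 4.955×10^7 Pa; A = 81.0 mm² = 8.100×10^-5 m².
F = 4013 N
4013 N × (1 lbf / 4.448 N) = 902.2 lbf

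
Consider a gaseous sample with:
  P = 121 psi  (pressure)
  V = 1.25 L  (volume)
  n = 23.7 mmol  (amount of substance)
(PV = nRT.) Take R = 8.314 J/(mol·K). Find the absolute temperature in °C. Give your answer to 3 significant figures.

From the ideal-gas law: T = PV/(nR).
P = 121 psi = 8.343×10^5 Pa; V = 1.25 L = 0.001250 m³; n = 23.7 mmol = 0.02370 mol; R = 8.314 J/(mol·K).
T = 5292 K
5292 K − 273.15 = 5019 °C

5020 °C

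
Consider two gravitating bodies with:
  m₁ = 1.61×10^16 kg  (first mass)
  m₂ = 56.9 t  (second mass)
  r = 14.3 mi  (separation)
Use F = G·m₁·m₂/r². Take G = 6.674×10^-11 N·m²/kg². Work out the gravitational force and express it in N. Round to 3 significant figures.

Directly: F = Gm₁m₂/r².
m₁ = 1.61×10^16 kg; m₂ = 56.9 t = 56900 kg; r = 14.3 mi = 23014 m; G = 6.674×10^-11 N·m²/kg².
F = 115.4 N

115 N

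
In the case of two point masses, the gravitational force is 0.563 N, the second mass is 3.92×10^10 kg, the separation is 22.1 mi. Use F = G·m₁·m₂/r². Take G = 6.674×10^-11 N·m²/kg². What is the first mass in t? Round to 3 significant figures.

2.72×10^5 t

From Newton's law of gravitation: m₁ = F·r²/(G·m₂).
F = 0.563 N; m₂ = 3.92×10^10 kg; r = 22.1 mi = 35567 m; G = 6.674×10^-11 N·m²/kg².
m₁ = 2.722×10^8 kg
2.722×10^8 kg × (1 t / 1000 kg) = 2.722×10^5 t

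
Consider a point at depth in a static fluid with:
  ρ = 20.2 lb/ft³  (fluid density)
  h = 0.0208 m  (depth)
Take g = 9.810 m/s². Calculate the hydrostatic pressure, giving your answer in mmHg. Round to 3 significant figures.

P is given directly by: P = ρgh.
ρ = 20.2 lb/ft³ = 323.6 kg/m³; h = 0.0208 m; g = 9.810 m/s².
P = 66.02 Pa
66.02 Pa × (1 mmHg / 133.3 Pa) = 0.4952 mmHg

0.495 mmHg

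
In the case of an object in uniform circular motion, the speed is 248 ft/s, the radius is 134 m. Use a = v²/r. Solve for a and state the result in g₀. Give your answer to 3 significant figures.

a is given directly by: a = v²/r.
v = 248 ft/s = 75.59 m/s; r = 134 m.
a = 42.64 m/s²
42.64 m/s² × (1 g₀ / 9.807 m/s²) = 4.348 g₀

4.35 g₀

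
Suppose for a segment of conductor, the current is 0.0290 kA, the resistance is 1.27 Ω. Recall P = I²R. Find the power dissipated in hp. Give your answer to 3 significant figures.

1.43 hp

P is given directly by: P = I²R.
I = 0.0290 kA = 29.00 A; R = 1.27 Ω.
P = 1068 W  (the unit combination reduces to kg·m²/s³ = W)
1068 W × (1 hp / 745.7 W) = 1.432 hp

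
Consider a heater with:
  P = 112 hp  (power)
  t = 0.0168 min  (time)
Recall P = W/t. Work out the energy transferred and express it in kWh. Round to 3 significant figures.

Solving P = W/t for W: W = P·t.
P = 112 hp = 83518 W; t = 0.0168 min = 1.008 s.
W = 84187 J
84187 J × (1 kWh / 3.600×10^6 J) = 0.02339 kWh

0.0234 kWh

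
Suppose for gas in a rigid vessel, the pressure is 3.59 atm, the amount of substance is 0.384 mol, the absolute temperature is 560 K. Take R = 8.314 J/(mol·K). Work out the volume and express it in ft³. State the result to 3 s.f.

From the ideal-gas law: V = nRT/P.
P = 3.59 atm = 3.638×10^5 Pa; n = 0.384 mol; T = 560 K; R = 8.314 J/(mol·K).
V = 0.004915 m³
0.004915 m³ × (1 ft³ / 0.02832 m³) = 0.1736 ft³

0.174 ft³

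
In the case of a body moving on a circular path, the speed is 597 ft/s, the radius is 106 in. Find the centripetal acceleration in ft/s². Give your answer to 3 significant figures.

40300 ft/s²

a is given directly by: a = v²/r.
v = 597 ft/s = 182.0 m/s; r = 106 in = 2.692 m.
a = 12298 m/s²
12298 m/s² × (1 ft/s² / 0.3048 m/s²) = 40348 ft/s²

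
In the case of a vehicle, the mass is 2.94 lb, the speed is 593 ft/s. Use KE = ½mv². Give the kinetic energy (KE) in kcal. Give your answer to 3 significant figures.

Directly: KE = ½mv².
m = 2.94 lb = 1.334 kg; v = 593 ft/s = 180.7 m/s.
KE = 21783 J
21783 J × (1 kcal / 4184 J) = 5.206 kcal

5.21 kcal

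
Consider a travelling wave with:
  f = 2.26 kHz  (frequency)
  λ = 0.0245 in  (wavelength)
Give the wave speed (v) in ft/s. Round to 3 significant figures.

Directly: v = fλ.
f = 2.26 kHz = 2260 Hz; λ = 0.0245 in = 6.223×10^-4 m.
v = 1.406 m/s
1.406 m/s × (1 ft/s / 0.3048 m/s) = 4.614 ft/s

4.61 ft/s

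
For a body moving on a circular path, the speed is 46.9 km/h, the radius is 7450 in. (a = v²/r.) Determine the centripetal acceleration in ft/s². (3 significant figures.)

Directly: a = v²/r.
v = 46.9 km/h = 13.03 m/s; r = 7450 in = 189.2 m.
a = 0.8969 m/s²
0.8969 m/s² × (1 ft/s² / 0.3048 m/s²) = 2.943 ft/s²

2.94 ft/s²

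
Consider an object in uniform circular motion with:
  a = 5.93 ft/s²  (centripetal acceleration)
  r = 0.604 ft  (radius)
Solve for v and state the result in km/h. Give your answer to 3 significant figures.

2.08 km/h

Rearranging a = v²/r for v: v = √(a·r).
a = 5.93 ft/s² = 1.807 m/s²; r = 0.604 ft = 0.1841 m.
v = 0.5768 m/s
0.5768 m/s × (1 km/h / 0.2778 m/s) = 2.077 km/h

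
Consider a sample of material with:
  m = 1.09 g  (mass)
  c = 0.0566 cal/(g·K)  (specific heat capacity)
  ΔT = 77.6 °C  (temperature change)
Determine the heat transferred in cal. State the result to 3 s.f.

4.79 cal

Directly: Q = mcΔT.
m = 1.09 g = 0.001090 kg; c = 0.0566 cal/(g·K) = 236.8 J/(kg·K); ΔT = 77.6 °C = 77.60 K.
Q = 20.03 J
20.03 J × (1 cal / 4.184 J) = 4.787 cal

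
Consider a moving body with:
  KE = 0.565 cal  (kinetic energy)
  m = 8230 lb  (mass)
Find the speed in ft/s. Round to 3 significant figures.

Solving KE = ½mv² for v: v = √(2·KE/m).
KE = 0.565 cal = 2.364 J; m = 8230 lb = 3733 kg.
v = 0.03559 m/s
0.03559 m/s × (1 ft/s / 0.3048 m/s) = 0.1168 ft/s

0.117 ft/s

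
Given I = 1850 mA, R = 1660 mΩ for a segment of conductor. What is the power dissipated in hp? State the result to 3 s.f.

P is given directly by: P = I²R.
I = 1850 mA = 1.850 A; R = 1660 mΩ = 1.660 Ω.
P = 5.681 W
5.681 W × (1 hp / 745.7 W) = 0.007619 hp

0.00762 hp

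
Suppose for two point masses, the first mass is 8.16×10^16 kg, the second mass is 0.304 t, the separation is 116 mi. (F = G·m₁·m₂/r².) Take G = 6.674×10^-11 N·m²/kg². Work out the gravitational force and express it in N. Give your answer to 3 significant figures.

0.0475 N

Directly: F = Gm₁m₂/r².
m₁ = 8.16×10^16 kg; m₂ = 0.304 t = 304.0 kg; r = 116 mi = 1.867×10^5 m; G = 6.674×10^-11 N·m²/kg².
F = 0.04750 N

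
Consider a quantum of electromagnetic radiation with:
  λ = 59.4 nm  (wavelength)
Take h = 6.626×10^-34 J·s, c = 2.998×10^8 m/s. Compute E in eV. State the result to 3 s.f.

20.9 eV

Directly: E = hc/λ.
λ = 59.4 nm = 5.940×10^-8 m; h = 6.626×10^-34 J·s; c = 2.998×10^8 m/s.
E = 3.344×10^-18 J
3.344×10^-18 J × (1 eV / 1.602×10^-19 J) = 20.87 eV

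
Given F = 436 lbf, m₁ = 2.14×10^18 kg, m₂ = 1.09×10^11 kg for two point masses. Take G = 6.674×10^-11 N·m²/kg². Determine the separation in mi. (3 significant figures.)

Solving F = G·m₁·m₂/r² for r: r = √(G·m₁m₂/F).
F = 436 lbf = 1939 N; m₁ = 2.14×10^18 kg; m₂ = 1.09×10^11 kg; G = 6.674×10^-11 N·m²/kg².
r = 8.959×10^7 m
8.959×10^7 m × (1 mi / 1609 m) = 55671 mi

55700 mi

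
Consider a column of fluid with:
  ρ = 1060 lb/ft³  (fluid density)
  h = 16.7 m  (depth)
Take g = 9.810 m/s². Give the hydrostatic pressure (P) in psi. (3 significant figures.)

Directly: P = ρgh.
ρ = 1060 lb/ft³ = 16980 kg/m³; h = 16.7 m; g = 9.810 m/s².
P = 2.782×10^6 Pa  (the unit combination reduces to kg/(m·s²) = Pa)
2.782×10^6 Pa × (1 psi / 6895 Pa) = 403.5 psi

403 psi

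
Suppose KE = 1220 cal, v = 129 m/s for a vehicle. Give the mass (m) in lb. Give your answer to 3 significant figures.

1.35 lb

Rearranging KE = ½mv² for m: m = 2·KE/v².
KE = 1220 cal = 5104 J; v = 129 m/s.
m = 0.6135 kg
0.6135 kg × (1 lb / 0.4536 kg) = 1.352 lb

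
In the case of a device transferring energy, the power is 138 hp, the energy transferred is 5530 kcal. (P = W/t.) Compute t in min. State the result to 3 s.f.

Rearranging: t = W/P.
P = 138 hp = 1.029×10^5 W; W = 5530 kcal = 2.314×10^7 J.
t = 224.8 s
224.8 s × (1 min / 60.00 s) = 3.747 min

3.75 min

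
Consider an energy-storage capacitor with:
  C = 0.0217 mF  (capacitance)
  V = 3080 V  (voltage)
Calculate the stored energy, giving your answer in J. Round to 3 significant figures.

103 J

E is given directly by: E = ½CV².
C = 0.0217 mF = 2.170×10^-5 F; V = 3080 V.
E = 102.9 J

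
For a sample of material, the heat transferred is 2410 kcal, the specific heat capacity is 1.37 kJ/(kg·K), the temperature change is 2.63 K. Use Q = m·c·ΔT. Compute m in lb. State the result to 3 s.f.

6170 lb

Solving Q = m·c·ΔT for m: m = Q/(c·ΔT).
Q = 2410 kcal = 1.008×10^7 J; c = 1.37 kJ/(kg·K) = 1370 J/(kg·K); ΔT = 2.63 K.
m = 2799 kg
2799 kg × (1 lb / 0.4536 kg) = 6170 lb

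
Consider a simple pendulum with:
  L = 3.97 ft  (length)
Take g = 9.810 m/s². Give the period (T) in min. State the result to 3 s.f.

0.0368 min

T is given directly by: T = 2π√(L/g).
L = 3.97 ft = 1.210 m; g = 9.810 m/s².
T = 2.207 s
2.207 s × (1 min / 60.00 s) = 0.03678 min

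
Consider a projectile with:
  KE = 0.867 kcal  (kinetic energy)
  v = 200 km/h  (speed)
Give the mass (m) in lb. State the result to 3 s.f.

Rearranging: m = 2·KE/v².
KE = 0.867 kcal = 3628 J; v = 200 km/h = 55.56 m/s.
m = 2.351 kg
2.351 kg × (1 lb / 0.4536 kg) = 5.182 lb

5.18 lb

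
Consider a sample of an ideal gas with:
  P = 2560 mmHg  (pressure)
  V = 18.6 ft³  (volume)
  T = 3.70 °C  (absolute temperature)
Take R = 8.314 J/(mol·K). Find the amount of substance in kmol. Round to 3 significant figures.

0.0781 kmol

Rearranging PV = nRT for n: n = PV/(RT).
P = 2560 mmHg = 3.413×10^5 Pa; V = 18.6 ft³ = 0.5267 m³; T = 3.70 °C = 276.8 K; R = 8.314 J/(mol·K).
n = 78.10 mol
78.10 mol × (1 kmol / 1000 mol) = 0.07810 kmol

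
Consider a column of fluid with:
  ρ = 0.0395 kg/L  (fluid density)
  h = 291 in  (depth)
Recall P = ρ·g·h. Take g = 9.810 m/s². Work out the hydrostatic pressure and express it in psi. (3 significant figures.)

0.415 psi

P is given directly by: P = ρgh.
ρ = 0.0395 kg/L = 39.50 kg/m³; h = 291 in = 7.391 m; g = 9.810 m/s².
P = 2864 Pa  (the unit combination reduces to kg/(m·s²) = Pa)
2864 Pa × (1 psi / 6895 Pa) = 0.4154 psi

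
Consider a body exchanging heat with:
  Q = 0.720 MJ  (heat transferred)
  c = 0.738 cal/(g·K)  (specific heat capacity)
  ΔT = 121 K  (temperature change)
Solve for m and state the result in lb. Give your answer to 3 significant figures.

4.25 lb

Solving Q = m·c·ΔT for m: m = Q/(c·ΔT).
Q = 0.720 MJ = 7.200×10^5 J; c = 0.738 cal/(g·K) = 3088 J/(kg·K); ΔT = 121 K.
m = 1.927 kg
1.927 kg × (1 lb / 0.4536 kg) = 4.248 lb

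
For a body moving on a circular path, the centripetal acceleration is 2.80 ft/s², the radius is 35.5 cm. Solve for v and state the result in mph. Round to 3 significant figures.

Solving a = v²/r for v: v = √(a·r).
a = 2.80 ft/s² = 0.8534 m/s²; r = 35.5 cm = 0.3550 m.
v = 0.5504 m/s
0.5504 m/s × (1 mph / 0.4470 m/s) = 1.231 mph

1.23 mph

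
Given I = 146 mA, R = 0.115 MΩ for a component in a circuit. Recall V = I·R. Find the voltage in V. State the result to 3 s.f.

16800 V

V is given directly by: V = IR.
I = 146 mA = 0.1460 A; R = 0.115 MΩ = 1.150×10^5 Ω.
V = 16790 V  (the unit combination reduces to kg·m²/(A·s³) = V)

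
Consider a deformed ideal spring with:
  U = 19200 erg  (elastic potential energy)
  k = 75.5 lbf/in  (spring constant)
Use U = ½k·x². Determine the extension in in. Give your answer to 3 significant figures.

Rearranging: x = √(2U/k).
U = 19200 erg = 0.001920 J; k = 75.5 lbf/in = 13222 N/m.
x = 5.389×10^-4 m
5.389×10^-4 m × (1 in / 0.02540 m) = 0.02122 in

0.0212 in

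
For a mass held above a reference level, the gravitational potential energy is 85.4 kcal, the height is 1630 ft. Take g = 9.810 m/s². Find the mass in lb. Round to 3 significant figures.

162 lb

Rearranging PE = m·g·h for m: m = PE/(g·h).
PE = 85.4 kcal = 3.573×10^5 J; h = 1630 ft = 496.8 m; g = 9.810 m/s².
m = 73.31 kg
73.31 kg × (1 lb / 0.4536 kg) = 161.6 lb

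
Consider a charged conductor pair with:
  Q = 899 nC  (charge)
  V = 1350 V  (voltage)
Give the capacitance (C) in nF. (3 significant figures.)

Directly: C = Q/V.
Q = 899 nC = 8.990×10^-7 C; V = 1350 V.
C = 6.659×10^-10 F
6.659×10^-10 F × (1 nF / 1.000×10^-9 F) = 0.6659 nF

0.666 nF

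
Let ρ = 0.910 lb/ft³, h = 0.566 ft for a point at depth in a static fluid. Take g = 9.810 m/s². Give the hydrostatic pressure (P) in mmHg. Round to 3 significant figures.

0.185 mmHg

P is given directly by: P = ρgh.
ρ = 0.910 lb/ft³ = 14.58 kg/m³; h = 0.566 ft = 0.1725 m; g = 9.810 m/s².
P = 24.67 Pa
24.67 Pa × (1 mmHg / 133.3 Pa) = 0.1850 mmHg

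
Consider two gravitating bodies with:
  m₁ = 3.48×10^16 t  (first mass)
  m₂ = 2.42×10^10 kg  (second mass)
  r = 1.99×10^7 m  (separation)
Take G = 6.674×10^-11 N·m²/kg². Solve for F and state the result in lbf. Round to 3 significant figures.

31900 lbf

Directly: F = Gm₁m₂/r².
m₁ = 3.48×10^16 t = 3.480×10^19 kg; m₂ = 2.42×10^10 kg; r = 1.99×10^7 m; G = 6.674×10^-11 N·m²/kg².
F = 1.419×10^5 N
1.419×10^5 N × (1 lbf / 4.448 N) = 31907 lbf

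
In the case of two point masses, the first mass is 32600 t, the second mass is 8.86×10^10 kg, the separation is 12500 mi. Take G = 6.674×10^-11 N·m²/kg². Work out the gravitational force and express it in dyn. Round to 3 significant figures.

0.0476 dyn

From Newton's law of gravitation: F = Gm₁m₂/r².
m₁ = 32600 t = 3.260×10^7 kg; m₂ = 8.86×10^10 kg; r = 12500 mi = 2.012×10^7 m; G = 6.674×10^-11 N·m²/kg².
F = 4.763×10^-7 N  (the unit combination reduces to kg·m/s² = N)
4.763×10^-7 N × (1 dyn / 1.000×10^-5 N) = 0.04763 dyn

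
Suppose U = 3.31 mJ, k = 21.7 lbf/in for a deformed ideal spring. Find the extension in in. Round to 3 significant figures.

0.0520 in

Rearranging U = ½k·x² for x: x = √(2U/k).
U = 3.31 mJ = 0.003310 J; k = 21.7 lbf/in = 3800 N/m.
x = 0.001320 m
0.001320 m × (1 in / 0.02540 m) = 0.05196 in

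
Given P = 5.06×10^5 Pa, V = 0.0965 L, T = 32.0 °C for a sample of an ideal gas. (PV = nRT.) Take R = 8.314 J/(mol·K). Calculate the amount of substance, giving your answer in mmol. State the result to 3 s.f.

19.2 mmol

From the ideal-gas law: n = PV/(RT).
P = 5.06×10^5 Pa; V = 0.0965 L = 9.650×10^-5 m³; T = 32.0 °C = 305.1 K; R = 8.314 J/(mol·K).
n = 0.01925 mol
0.01925 mol × (1 mmol / 0.001000 mol) = 19.25 mmol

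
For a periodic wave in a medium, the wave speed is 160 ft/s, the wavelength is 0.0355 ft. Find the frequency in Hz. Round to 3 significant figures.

4510 Hz

Rearranging: f = v/λ.
v = 160 ft/s = 48.77 m/s; λ = 0.0355 ft = 0.01082 m.
f = 4507 Hz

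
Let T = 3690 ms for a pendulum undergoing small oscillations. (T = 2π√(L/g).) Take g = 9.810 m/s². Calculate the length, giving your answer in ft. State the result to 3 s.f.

11.1 ft

Rearranging T = 2π√(L/g) for L: L = g·(T/2π)².
T = 3690 ms = 3.690 s; g = 9.810 m/s².
L = 3.383 m
3.383 m × (1 ft / 0.3048 m) = 11.10 ft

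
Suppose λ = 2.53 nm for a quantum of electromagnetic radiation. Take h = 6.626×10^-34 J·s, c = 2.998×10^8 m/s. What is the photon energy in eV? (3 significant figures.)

Directly: E = hc/λ.
λ = 2.53 nm = 2.530×10^-9 m; h = 6.626×10^-34 J·s; c = 2.998×10^8 m/s.
E = 7.852×10^-17 J
7.852×10^-17 J × (1 eV / 1.602×10^-19 J) = 490.1 eV

490 eV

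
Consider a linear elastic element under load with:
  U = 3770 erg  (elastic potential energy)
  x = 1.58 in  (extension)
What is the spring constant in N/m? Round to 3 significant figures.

0.468 N/m

Solving U = ½k·x² for k: k = 2U/x².
U = 3770 erg = 3.770×10^-4 J; x = 1.58 in = 0.04013 m.
k = 0.4682 N/m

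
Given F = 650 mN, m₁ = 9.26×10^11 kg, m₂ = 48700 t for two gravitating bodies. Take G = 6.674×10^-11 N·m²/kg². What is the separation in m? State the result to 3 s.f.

68000 m

From Newton's law of gravitation: r = √(G·m₁m₂/F).
F = 650 mN = 0.6500 N; m₁ = 9.26×10^11 kg; m₂ = 48700 t = 4.870×10^7 kg; G = 6.674×10^-11 N·m²/kg².
r = 68047 m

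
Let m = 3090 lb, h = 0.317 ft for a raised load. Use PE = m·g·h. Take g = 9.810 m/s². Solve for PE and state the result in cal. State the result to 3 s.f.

318 cal

PE is given directly by: PE = mgh.
m = 3090 lb = 1402 kg; h = 0.317 ft = 0.09662 m; g = 9.810 m/s².
PE = 1329 J
1329 J × (1 cal / 4.184 J) = 317.5 cal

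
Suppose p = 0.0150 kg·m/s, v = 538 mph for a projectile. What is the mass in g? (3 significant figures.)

0.0624 g

Solving p = m·v for m: m = p/v.
p = 0.0150 kg·m/s; v = 538 mph = 240.5 m/s.
m = 6.237×10^-5 kg
6.237×10^-5 kg × (1 g / 0.001000 kg) = 0.06237 g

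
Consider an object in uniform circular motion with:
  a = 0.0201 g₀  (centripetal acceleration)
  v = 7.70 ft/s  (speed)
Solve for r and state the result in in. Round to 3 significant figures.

1100 in

Solving a = v²/r for r: r = v²/a.
a = 0.0201 g₀ = 0.1971 m/s²; v = 7.70 ft/s = 2.347 m/s.
r = 27.94 m
27.94 m × (1 in / 0.02540 m) = 1100 in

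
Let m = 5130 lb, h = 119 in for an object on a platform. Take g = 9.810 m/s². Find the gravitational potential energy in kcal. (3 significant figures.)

16.5 kcal

PE is given directly by: PE = mgh.
m = 5130 lb = 2327 kg; h = 119 in = 3.023 m; g = 9.810 m/s².
PE = 68997 J  (the unit combination reduces to kg·m²/s² = J)
68997 J × (1 kcal / 4184 J) = 16.49 kcal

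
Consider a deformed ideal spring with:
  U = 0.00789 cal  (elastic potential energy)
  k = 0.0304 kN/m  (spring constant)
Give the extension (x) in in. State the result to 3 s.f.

1.83 in

Solving U = ½k·x² for x: x = √(2U/k).
U = 0.00789 cal = 0.03301 J; k = 0.0304 kN/m = 30.40 N/m.
x = 0.04660 m
0.04660 m × (1 in / 0.02540 m) = 1.835 in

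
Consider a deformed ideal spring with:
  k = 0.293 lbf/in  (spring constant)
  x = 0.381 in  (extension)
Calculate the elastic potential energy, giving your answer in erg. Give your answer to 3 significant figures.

U is given directly by: U = ½kx².
k = 0.293 lbf/in = 51.31 N/m; x = 0.381 in = 0.009677 m.
U = 0.002403 J  (the unit combination reduces to kg·m²/s² = J)
0.002403 J × (1 erg / 1.000×10^-7 J) = 24027 erg

24000 erg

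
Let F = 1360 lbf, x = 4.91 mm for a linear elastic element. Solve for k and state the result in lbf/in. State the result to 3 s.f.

7040 lbf/in

Rearranging: k = F/x.
F = 1360 lbf = 6050 N; x = 4.91 mm = 0.004910 m.
k = 1.232×10^6 N/m
1.232×10^6 N/m × (1 lbf/in / 175.1 N/m) = 7035 lbf/in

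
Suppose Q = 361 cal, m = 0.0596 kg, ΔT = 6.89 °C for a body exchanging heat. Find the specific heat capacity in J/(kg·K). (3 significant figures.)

Solving Q = m·c·ΔT for c: c = Q/(m·ΔT).
Q = 361 cal = 1510 J; m = 0.0596 kg; ΔT = 6.89 °C = 6.890 K.
c = 3678 J/(kg·K)

3680 J/(kg·K)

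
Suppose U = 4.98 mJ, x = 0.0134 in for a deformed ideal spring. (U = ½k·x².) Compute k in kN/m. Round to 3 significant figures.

Rearranging: k = 2U/x².
U = 4.98 mJ = 0.004980 J; x = 0.0134 in = 3.404×10^-4 m.
k = 85977 N/m
85977 N/m × (1 kN/m / 1000 N/m) = 85.98 kN/m

86.0 kN/m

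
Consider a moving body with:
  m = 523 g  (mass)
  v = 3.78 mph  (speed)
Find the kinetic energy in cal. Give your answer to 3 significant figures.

0.178 cal

KE is given directly by: KE = ½mv².
m = 523 g = 0.5230 kg; v = 3.78 mph = 1.690 m/s.
KE = 0.7467 J  (the unit combination reduces to kg·m²/s² = J)
0.7467 J × (1 cal / 4.184 J) = 0.1785 cal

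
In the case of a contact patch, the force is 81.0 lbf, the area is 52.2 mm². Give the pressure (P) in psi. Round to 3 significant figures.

Directly: P = F/A.
F = 81.0 lbf = 360.3 N; A = 52.2 mm² = 5.220×10^-5 m².
P = 6.902×10^6 Pa
6.902×10^6 Pa × (1 psi / 6895 Pa) = 1001 psi

1000 psi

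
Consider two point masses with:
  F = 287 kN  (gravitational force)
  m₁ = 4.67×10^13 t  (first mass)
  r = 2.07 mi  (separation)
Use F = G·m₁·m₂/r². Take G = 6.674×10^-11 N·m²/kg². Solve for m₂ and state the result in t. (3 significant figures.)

1020 t

From Newton's law of gravitation: m₂ = F·r²/(G·m₁).
F = 287 kN = 2.870×10^5 N; m₁ = 4.67×10^13 t = 4.670×10^16 kg; r = 2.07 mi = 3331 m; G = 6.674×10^-11 N·m²/kg².
m₂ = 1.022×10^6 kg
1.022×10^6 kg × (1 t / 1000 kg) = 1022 t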